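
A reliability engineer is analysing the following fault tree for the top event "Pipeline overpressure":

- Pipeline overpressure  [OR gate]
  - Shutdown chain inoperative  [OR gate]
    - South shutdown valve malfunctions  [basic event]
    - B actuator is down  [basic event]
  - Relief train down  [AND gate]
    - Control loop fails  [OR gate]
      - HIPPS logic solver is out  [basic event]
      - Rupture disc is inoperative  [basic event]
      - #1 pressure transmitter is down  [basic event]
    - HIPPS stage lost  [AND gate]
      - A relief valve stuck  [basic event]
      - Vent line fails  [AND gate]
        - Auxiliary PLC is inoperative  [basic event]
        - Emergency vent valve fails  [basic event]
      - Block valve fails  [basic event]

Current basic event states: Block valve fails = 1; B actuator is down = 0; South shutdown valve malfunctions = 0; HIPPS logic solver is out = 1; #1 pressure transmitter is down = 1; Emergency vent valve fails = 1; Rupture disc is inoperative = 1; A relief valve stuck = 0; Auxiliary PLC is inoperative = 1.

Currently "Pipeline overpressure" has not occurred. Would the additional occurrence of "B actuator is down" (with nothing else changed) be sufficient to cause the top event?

Counterfactual: set "B actuator is down" to occurred.
Shutdown chain inoperative [OR]: South shutdown valve malfunctions=not, B actuator is down=occurs → at least one input occurs → occurs.
Control loop fails [OR]: HIPPS logic solver is out=occurs, Rupture disc is inoperative=occurs, #1 pressure transmitter is down=occurs → at least one input occurs → occurs.
Vent line fails [AND]: Auxiliary PLC is inoperative=occurs, Emergency vent valve fails=occurs → all inputs occur → occurs.
HIPPS stage lost [AND]: A relief valve stuck=not, Vent line fails=occurs, Block valve fails=occurs → not all inputs occur → does not occur.
Relief train down [AND]: Control loop fails=occurs, HIPPS stage lost=not → not all inputs occur → does not occur.
Pipeline overpressure [OR]: Shutdown chain inoperative=occurs, Relief train down=not → at least one input occurs → occurs.

Yes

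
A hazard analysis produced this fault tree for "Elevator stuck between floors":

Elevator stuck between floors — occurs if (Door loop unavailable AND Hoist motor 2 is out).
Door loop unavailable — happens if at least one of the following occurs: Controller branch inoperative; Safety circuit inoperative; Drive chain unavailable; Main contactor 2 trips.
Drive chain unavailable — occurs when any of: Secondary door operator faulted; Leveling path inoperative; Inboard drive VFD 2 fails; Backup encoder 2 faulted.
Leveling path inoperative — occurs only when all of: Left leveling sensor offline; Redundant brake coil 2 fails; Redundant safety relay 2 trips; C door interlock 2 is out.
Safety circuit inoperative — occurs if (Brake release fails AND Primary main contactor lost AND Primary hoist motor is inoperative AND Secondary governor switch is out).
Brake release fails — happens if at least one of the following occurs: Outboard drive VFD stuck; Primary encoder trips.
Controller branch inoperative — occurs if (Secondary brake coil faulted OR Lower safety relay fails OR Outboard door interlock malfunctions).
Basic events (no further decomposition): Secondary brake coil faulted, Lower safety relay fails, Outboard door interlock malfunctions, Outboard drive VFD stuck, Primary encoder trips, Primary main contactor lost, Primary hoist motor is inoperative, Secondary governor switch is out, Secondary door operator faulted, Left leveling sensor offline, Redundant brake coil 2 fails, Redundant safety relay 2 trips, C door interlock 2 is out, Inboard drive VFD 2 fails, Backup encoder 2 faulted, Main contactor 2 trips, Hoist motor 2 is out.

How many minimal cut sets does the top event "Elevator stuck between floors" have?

10

Controller branch inoperative [OR]: union of children's cut sets → 3 cut set(s).
Brake release fails [OR]: union of children's cut sets → 2 cut set(s).
Safety circuit inoperative [AND]: one cut set from each child combined → 2 × 1 × 1 × 1 = 2 cut set(s).
Leveling path inoperative [AND]: one cut set from each child combined → 1 × 1 × 1 × 1 = 1 cut set(s).
Drive chain unavailable [OR]: union of children's cut sets → 4 cut set(s).
Door loop unavailable [OR]: union of children's cut sets → 10 cut set(s).
Elevator stuck between floors [AND]: one cut set from each child combined → 10 × 1 = 10 cut set(s).
Minimal cut sets: {Hoist motor 2 is out, Secondary brake coil faulted}; {Hoist motor 2 is out, Lower safety relay fails}; {Hoist motor 2 is out, Outboard door interlock malfunctions}; {Hoist motor 2 is out, Outboard drive VFD stuck, Primary hoist motor is inoperative, Primary main contactor lost, Secondary governor switch is out}; {Hoist motor 2 is out, Primary encoder trips, Primary hoist motor is inoperative, Primary main contactor lost, Secondary governor switch is out}; {Hoist motor 2 is out, Secondary door operator faulted}; {C door interlock 2 is out, Hoist motor 2 is out, Left leveling sensor offline, Redundant brake coil 2 fails, Redundant safety relay 2 trips}; {Hoist motor 2 is out, Inboard drive VFD 2 fails}; {Backup encoder 2 faulted, Hoist motor 2 is out}; {Hoist motor 2 is out, Main contactor 2 trips}.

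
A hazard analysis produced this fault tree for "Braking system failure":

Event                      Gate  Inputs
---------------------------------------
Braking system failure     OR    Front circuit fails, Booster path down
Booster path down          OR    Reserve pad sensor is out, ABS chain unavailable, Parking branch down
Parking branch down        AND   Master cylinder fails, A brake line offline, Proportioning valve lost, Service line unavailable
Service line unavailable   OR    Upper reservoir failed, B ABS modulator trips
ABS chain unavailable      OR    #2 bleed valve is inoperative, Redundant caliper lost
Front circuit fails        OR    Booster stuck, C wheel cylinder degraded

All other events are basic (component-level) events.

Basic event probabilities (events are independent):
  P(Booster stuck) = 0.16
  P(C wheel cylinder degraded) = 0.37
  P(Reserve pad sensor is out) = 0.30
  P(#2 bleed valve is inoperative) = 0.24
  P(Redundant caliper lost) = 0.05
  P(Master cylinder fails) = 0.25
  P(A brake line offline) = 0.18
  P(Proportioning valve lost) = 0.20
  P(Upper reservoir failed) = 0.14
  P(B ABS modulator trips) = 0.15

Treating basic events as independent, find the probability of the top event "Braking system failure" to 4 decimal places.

0.7332

P(Front circuit fails) [OR] = 1 − (1−0.16) × (1−0.37) = 0.470800
P(ABS chain unavailable) [OR] = 1 − (1−0.24) × (1−0.05) = 0.278000
P(Service line unavailable) [OR] = 1 − (1−0.14) × (1−0.15) = 0.269000
P(Parking branch down) [AND] = 0.25 × 0.18 × 0.20 × 0.269000 = 0.002421
P(Booster path down) [OR] = 1 − (1−0.30) × (1−0.278000) × (1−0.002421) = 0.495824
P(Braking system failure) [OR] = 1 − (1−0.470800) × (1−0.495824) = 0.733190
Rounded to 4 decimal places: P(Braking system failure) ≈ 0.7332.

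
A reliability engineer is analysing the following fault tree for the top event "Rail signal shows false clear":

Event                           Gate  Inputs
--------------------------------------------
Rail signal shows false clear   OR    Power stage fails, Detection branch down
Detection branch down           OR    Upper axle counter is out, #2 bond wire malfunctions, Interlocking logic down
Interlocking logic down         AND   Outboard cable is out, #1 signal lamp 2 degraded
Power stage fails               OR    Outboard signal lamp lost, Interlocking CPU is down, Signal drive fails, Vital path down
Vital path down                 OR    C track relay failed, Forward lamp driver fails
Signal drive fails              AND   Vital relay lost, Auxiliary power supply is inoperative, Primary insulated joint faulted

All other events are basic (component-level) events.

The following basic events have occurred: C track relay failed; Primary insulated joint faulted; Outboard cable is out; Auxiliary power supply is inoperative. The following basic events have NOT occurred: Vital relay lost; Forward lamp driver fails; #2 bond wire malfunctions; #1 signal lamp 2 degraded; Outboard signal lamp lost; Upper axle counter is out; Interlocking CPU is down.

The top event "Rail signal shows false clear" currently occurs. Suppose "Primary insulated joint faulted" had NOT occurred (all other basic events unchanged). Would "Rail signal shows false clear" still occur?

Counterfactual: set "Primary insulated joint faulted" to not occurred.
Signal drive fails [AND]: Vital relay lost=not, Auxiliary power supply is inoperative=occurs, Primary insulated joint faulted=not → not all inputs occur → does not occur.
Vital path down [OR]: C track relay failed=occurs, Forward lamp driver fails=not → at least one input occurs → occurs.
Power stage fails [OR]: Outboard signal lamp lost=not, Interlocking CPU is down=not, Signal drive fails=not, Vital path down=occurs → at least one input occurs → occurs.
Interlocking logic down [AND]: Outboard cable is out=occurs, #1 signal lamp 2 degraded=not → not all inputs occur → does not occur.
Detection branch down [OR]: Upper axle counter is out=not, #2 bond wire malfunctions=not, Interlocking logic down=not → no input occurs → does not occur.
Rail signal shows false clear [OR]: Power stage fails=occurs, Detection branch down=not → at least one input occurs → occurs.

Yes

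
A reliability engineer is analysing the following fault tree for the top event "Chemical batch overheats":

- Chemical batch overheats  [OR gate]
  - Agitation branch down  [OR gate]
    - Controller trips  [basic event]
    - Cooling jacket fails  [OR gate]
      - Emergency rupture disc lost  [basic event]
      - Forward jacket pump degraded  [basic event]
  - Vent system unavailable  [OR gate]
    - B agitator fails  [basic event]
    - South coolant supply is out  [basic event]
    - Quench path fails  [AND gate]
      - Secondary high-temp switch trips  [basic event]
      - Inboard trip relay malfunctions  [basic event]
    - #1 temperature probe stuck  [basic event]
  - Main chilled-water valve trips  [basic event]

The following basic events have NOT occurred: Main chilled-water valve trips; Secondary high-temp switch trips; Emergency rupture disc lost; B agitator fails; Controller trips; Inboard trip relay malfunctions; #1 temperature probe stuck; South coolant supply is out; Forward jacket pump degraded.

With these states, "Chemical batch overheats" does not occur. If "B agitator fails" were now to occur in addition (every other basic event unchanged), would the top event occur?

Counterfactual: set "B agitator fails" to occurred.
Cooling jacket fails [OR]: Emergency rupture disc lost=not, Forward jacket pump degraded=not → no input occurs → does not occur.
Agitation branch down [OR]: Controller trips=not, Cooling jacket fails=not → no input occurs → does not occur.
Quench path fails [AND]: Secondary high-temp switch trips=not, Inboard trip relay malfunctions=not → not all inputs occur → does not occur.
Vent system unavailable [OR]: B agitator fails=occurs, South coolant supply is out=not, Quench path fails=not, #1 temperature probe stuck=not → at least one input occurs → occurs.
Chemical batch overheats [OR]: Agitation branch down=not, Vent system unavailable=occurs, Main chilled-water valve trips=not → at least one input occurs → occurs.

Yes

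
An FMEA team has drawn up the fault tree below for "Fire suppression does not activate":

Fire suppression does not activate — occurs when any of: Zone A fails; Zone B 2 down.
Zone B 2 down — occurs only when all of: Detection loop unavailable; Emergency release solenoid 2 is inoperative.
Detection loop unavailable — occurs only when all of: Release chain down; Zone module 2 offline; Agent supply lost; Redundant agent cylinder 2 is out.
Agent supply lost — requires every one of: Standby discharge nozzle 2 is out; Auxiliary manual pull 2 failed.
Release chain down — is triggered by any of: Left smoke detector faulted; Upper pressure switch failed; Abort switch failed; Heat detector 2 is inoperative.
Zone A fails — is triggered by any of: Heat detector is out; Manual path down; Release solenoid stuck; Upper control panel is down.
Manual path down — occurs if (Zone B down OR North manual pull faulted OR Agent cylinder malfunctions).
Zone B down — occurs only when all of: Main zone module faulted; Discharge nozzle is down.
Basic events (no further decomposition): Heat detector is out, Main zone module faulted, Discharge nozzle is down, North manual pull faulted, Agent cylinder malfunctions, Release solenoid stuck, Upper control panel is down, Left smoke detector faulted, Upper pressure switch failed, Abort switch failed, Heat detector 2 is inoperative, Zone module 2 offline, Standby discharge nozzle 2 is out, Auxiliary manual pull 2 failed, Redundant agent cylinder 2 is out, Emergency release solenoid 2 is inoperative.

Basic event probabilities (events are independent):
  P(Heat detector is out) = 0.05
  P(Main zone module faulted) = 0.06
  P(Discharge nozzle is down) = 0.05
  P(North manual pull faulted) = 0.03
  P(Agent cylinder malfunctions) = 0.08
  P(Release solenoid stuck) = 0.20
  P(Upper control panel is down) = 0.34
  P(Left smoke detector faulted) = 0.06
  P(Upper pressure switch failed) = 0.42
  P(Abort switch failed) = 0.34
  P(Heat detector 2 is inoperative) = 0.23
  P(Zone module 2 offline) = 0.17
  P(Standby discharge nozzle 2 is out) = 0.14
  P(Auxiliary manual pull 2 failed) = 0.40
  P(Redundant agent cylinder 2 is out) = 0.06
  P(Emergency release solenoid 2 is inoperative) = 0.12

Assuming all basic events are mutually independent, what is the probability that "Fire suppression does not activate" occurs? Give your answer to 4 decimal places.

P(Zone B down) [AND] = 0.06 × 0.05 = 0.003000
P(Manual path down) [OR] = 1 − (1−0.003000) × (1−0.03) × (1−0.08) = 0.110277
P(Zone A fails) [OR] = 1 − (1−0.05) × (1−0.110277) × (1−0.20) × (1−0.34) = 0.553715
P(Release chain down) [OR] = 1 − (1−0.06) × (1−0.42) × (1−0.34) × (1−0.23) = 0.722929
P(Agent supply lost) [AND] = 0.14 × 0.40 = 0.056000
P(Detection loop unavailable) [AND] = 0.722929 × 0.17 × 0.056000 × 0.06 = 0.000413
P(Zone B 2 down) [AND] = 0.000413 × 0.12 = 0.000050
P(Fire suppression does not activate) [OR] = 1 − (1−0.553715) × (1−0.000050) = 0.553737
Rounded to 4 decimal places: P(Fire suppression does not activate) ≈ 0.5537.

0.5537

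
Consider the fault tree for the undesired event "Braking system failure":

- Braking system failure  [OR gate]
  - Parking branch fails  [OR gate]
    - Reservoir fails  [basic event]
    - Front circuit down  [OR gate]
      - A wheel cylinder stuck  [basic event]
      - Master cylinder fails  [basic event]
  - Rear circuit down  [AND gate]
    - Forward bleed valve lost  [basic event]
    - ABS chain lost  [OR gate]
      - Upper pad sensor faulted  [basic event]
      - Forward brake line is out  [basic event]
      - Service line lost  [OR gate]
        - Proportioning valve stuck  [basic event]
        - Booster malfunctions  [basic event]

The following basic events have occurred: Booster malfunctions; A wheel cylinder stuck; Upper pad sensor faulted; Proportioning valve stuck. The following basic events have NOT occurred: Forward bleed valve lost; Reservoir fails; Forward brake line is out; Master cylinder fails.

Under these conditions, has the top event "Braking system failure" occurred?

Yes

Front circuit down [OR]: A wheel cylinder stuck=occurs, Master cylinder fails=not → at least one input occurs → occurs.
Parking branch fails [OR]: Reservoir fails=not, Front circuit down=occurs → at least one input occurs → occurs.
Service line lost [OR]: Proportioning valve stuck=occurs, Booster malfunctions=occurs → at least one input occurs → occurs.
ABS chain lost [OR]: Upper pad sensor faulted=occurs, Forward brake line is out=not, Service line lost=occurs → at least one input occurs → occurs.
Rear circuit down [AND]: Forward bleed valve lost=not, ABS chain lost=occurs → not all inputs occur → does not occur.
Braking system failure [OR]: Parking branch fails=occurs, Rear circuit down=not → at least one input occurs → occurs.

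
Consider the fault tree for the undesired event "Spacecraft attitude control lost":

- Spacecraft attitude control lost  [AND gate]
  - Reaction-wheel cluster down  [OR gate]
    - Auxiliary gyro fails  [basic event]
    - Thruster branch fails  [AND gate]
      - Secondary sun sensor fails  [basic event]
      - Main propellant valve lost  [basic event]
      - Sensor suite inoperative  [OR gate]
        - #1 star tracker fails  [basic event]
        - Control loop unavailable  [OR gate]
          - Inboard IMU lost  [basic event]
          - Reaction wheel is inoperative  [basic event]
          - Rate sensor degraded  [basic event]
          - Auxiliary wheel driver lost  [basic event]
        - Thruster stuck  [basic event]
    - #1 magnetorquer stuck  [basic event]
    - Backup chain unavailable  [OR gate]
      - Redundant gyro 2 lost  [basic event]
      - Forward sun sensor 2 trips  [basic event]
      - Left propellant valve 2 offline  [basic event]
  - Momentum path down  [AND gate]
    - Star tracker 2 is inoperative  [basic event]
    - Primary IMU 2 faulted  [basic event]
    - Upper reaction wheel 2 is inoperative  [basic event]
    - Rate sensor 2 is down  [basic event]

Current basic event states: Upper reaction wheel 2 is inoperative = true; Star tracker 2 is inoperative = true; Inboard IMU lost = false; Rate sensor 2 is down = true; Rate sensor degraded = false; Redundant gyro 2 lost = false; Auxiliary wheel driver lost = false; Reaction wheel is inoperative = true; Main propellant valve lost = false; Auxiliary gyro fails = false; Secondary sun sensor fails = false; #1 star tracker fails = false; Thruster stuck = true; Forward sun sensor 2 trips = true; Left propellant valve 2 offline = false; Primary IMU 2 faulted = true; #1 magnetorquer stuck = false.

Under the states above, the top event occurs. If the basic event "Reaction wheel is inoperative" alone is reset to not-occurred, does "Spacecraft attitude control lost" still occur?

Counterfactual: set "Reaction wheel is inoperative" to not occurred.
Control loop unavailable [OR]: Inboard IMU lost=not, Reaction wheel is inoperative=not, Rate sensor degraded=not, Auxiliary wheel driver lost=not → no input occurs → does not occur.
Sensor suite inoperative [OR]: #1 star tracker fails=not, Control loop unavailable=not, Thruster stuck=occurs → at least one input occurs → occurs.
Thruster branch fails [AND]: Secondary sun sensor fails=not, Main propellant valve lost=not, Sensor suite inoperative=occurs → not all inputs occur → does not occur.
Backup chain unavailable [OR]: Redundant gyro 2 lost=not, Forward sun sensor 2 trips=occurs, Left propellant valve 2 offline=not → at least one input occurs → occurs.
Reaction-wheel cluster down [OR]: Auxiliary gyro fails=not, Thruster branch fails=not, #1 magnetorquer stuck=not, Backup chain unavailable=occurs → at least one input occurs → occurs.
Momentum path down [AND]: Star tracker 2 is inoperative=occurs, Primary IMU 2 faulted=occurs, Upper reaction wheel 2 is inoperative=occurs, Rate sensor 2 is down=occurs → all inputs occur → occurs.
Spacecraft attitude control lost [AND]: Reaction-wheel cluster down=occurs, Momentum path down=occurs → all inputs occur → occurs.

Yes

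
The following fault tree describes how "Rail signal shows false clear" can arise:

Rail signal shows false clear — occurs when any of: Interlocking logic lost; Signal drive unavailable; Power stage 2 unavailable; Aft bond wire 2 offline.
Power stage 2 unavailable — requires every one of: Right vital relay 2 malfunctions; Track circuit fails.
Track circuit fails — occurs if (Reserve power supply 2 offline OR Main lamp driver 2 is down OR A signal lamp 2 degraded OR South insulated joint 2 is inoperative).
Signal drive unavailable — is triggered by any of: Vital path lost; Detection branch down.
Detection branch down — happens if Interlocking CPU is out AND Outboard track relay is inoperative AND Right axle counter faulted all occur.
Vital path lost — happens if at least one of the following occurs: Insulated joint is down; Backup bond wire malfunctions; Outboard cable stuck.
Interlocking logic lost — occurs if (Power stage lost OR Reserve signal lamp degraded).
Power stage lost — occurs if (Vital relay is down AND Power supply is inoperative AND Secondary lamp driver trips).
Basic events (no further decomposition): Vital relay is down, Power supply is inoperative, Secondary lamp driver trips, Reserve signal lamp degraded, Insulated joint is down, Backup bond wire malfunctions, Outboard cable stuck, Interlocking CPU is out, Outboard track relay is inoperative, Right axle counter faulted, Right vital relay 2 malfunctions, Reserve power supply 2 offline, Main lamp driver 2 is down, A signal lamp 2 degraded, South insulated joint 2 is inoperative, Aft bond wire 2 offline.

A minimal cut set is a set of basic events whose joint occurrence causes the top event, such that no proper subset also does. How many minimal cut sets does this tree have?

11

Power stage lost [AND]: one cut set from each child combined → 1 × 1 × 1 = 1 cut set(s).
Interlocking logic lost [OR]: union of children's cut sets → 2 cut set(s).
Vital path lost [OR]: union of children's cut sets → 3 cut set(s).
Detection branch down [AND]: one cut set from each child combined → 1 × 1 × 1 = 1 cut set(s).
Signal drive unavailable [OR]: union of children's cut sets → 4 cut set(s).
Track circuit fails [OR]: union of children's cut sets → 4 cut set(s).
Power stage 2 unavailable [AND]: one cut set from each child combined → 1 × 4 = 4 cut set(s).
Rail signal shows false clear [OR]: union of children's cut sets → 11 cut set(s).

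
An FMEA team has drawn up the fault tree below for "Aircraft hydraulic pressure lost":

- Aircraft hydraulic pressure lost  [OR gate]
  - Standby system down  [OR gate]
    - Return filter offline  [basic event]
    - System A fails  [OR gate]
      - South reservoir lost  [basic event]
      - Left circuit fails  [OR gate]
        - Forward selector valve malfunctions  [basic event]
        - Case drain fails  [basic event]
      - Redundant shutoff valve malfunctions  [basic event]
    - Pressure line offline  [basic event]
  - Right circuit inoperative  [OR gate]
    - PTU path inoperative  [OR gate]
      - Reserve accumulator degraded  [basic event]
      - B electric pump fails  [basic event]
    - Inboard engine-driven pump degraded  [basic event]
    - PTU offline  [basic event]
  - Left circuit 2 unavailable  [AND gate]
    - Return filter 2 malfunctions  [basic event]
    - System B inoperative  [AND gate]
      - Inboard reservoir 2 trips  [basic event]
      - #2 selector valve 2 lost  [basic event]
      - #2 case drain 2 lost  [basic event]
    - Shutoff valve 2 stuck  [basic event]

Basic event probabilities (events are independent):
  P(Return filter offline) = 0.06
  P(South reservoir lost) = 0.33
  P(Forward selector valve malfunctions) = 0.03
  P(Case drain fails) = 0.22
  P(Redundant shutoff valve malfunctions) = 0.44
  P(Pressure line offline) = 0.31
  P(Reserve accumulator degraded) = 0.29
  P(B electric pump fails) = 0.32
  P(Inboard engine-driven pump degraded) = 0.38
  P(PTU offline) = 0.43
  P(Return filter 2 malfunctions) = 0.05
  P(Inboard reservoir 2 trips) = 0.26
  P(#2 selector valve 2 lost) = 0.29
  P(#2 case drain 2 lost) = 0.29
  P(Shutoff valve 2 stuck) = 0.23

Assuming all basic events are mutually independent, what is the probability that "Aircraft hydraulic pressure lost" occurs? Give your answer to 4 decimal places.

0.9686

P(Left circuit fails) [OR] = 1 − (1−0.03) × (1−0.22) = 0.243400
P(System A fails) [OR] = 1 − (1−0.33) × (1−0.243400) × (1−0.44) = 0.716124
P(Standby system down) [OR] = 1 − (1−0.06) × (1−0.716124) × (1−0.31) = 0.815878
P(PTU path inoperative) [OR] = 1 − (1−0.29) × (1−0.32) = 0.517200
P(Right circuit inoperative) [OR] = 1 − (1−0.517200) × (1−0.38) × (1−0.43) = 0.829378
P(System B inoperative) [AND] = 0.26 × 0.29 × 0.29 = 0.021866
P(Left circuit 2 unavailable) [AND] = 0.05 × 0.021866 × 0.23 = 0.000251
P(Aircraft hydraulic pressure lost) [OR] = 1 − (1−0.815878) × (1−0.829378) × (1−0.000251) = 0.968593
Rounded to 4 decimal places: P(Aircraft hydraulic pressure lost) ≈ 0.9686.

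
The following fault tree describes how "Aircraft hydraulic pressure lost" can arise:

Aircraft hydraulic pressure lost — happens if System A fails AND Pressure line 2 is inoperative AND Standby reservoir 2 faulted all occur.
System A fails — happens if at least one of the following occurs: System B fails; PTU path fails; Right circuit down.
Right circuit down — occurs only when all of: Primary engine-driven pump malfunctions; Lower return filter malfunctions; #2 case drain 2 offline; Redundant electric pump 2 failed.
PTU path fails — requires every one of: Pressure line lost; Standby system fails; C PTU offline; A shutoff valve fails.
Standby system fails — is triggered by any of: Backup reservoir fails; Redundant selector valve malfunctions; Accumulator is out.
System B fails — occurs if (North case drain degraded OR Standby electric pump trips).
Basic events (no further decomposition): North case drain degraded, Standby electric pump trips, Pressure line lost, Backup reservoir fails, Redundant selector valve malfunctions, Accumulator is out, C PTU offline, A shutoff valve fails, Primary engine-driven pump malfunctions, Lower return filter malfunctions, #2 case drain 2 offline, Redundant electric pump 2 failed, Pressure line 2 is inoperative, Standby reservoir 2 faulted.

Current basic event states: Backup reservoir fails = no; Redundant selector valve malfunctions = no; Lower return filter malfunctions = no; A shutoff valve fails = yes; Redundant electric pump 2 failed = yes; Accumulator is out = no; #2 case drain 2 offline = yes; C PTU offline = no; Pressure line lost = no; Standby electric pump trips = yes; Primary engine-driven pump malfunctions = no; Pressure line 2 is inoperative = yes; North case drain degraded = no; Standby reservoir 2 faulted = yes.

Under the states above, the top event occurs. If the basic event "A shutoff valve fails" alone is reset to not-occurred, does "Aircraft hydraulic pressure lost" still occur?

Yes

Counterfactual: set "A shutoff valve fails" to not occurred.
System B fails [OR]: North case drain degraded=not, Standby electric pump trips=occurs → at least one input occurs → occurs.
Standby system fails [OR]: Backup reservoir fails=not, Redundant selector valve malfunctions=not, Accumulator is out=not → no input occurs → does not occur.
PTU path fails [AND]: Pressure line lost=not, Standby system fails=not, C PTU offline=not, A shutoff valve fails=not → not all inputs occur → does not occur.
Right circuit down [AND]: Primary engine-driven pump malfunctions=not, Lower return filter malfunctions=not, #2 case drain 2 offline=occurs, Redundant electric pump 2 failed=occurs → not all inputs occur → does not occur.
System A fails [OR]: System B fails=occurs, PTU path fails=not, Right circuit down=not → at least one input occurs → occurs.
Aircraft hydraulic pressure lost [AND]: System A fails=occurs, Pressure line 2 is inoperative=occurs, Standby reservoir 2 faulted=occurs → all inputs occur → occurs.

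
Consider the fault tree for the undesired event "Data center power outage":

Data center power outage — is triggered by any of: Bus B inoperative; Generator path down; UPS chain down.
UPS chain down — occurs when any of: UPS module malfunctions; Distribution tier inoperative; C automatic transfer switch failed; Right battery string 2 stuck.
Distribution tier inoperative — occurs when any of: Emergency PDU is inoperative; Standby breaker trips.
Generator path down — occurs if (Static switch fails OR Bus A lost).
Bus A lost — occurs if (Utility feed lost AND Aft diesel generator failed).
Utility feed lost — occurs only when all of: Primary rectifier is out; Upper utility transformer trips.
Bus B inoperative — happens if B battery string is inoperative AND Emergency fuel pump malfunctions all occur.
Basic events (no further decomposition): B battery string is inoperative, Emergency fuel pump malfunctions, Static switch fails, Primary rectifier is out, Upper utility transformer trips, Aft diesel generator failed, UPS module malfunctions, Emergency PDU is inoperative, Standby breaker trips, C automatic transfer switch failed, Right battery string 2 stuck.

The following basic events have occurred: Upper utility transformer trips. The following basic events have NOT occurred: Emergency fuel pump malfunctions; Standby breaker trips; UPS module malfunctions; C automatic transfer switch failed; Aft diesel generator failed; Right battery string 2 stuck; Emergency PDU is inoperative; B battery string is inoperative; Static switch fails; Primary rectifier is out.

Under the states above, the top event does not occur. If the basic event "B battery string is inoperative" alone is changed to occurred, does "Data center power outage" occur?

No

Counterfactual: set "B battery string is inoperative" to occurred.
Bus B inoperative [AND]: B battery string is inoperative=occurs, Emergency fuel pump malfunctions=not → not all inputs occur → does not occur.
Utility feed lost [AND]: Primary rectifier is out=not, Upper utility transformer trips=occurs → not all inputs occur → does not occur.
Bus A lost [AND]: Utility feed lost=not, Aft diesel generator failed=not → not all inputs occur → does not occur.
Generator path down [OR]: Static switch fails=not, Bus A lost=not → no input occurs → does not occur.
Distribution tier inoperative [OR]: Emergency PDU is inoperative=not, Standby breaker trips=not → no input occurs → does not occur.
UPS chain down [OR]: UPS module malfunctions=not, Distribution tier inoperative=not, C automatic transfer switch failed=not, Right battery string 2 stuck=not → no input occurs → does not occur.
Data center power outage [OR]: Bus B inoperative=not, Generator path down=not, UPS chain down=not → no input occurs → does not occur.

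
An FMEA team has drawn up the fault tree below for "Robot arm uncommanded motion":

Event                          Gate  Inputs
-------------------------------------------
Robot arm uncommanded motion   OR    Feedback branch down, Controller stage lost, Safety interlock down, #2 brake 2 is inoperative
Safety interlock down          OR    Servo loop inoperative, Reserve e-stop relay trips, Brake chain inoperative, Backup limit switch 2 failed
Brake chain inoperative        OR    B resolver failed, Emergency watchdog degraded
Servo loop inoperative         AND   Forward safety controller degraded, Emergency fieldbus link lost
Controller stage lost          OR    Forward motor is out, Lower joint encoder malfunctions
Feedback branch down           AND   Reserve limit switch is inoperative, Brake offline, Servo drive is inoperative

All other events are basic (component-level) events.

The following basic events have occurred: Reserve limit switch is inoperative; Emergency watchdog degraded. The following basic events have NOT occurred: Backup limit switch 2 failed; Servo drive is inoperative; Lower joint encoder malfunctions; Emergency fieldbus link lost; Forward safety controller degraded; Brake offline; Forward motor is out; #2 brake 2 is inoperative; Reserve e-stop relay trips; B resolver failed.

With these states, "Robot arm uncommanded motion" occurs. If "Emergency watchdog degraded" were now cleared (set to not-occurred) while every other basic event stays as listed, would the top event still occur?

Counterfactual: set "Emergency watchdog degraded" to not occurred.
Feedback branch down [AND]: Reserve limit switch is inoperative=occurs, Brake offline=not, Servo drive is inoperative=not → not all inputs occur → does not occur.
Controller stage lost [OR]: Forward motor is out=not, Lower joint encoder malfunctions=not → no input occurs → does not occur.
Servo loop inoperative [AND]: Forward safety controller degraded=not, Emergency fieldbus link lost=not → not all inputs occur → does not occur.
Brake chain inoperative [OR]: B resolver failed=not, Emergency watchdog degraded=not → no input occurs → does not occur.
Safety interlock down [OR]: Servo loop inoperative=not, Reserve e-stop relay trips=not, Brake chain inoperative=not, Backup limit switch 2 failed=not → no input occurs → does not occur.
Robot arm uncommanded motion [OR]: Feedback branch down=not, Controller stage lost=not, Safety interlock down=not, #2 brake 2 is inoperative=not → no input occurs → does not occur.

No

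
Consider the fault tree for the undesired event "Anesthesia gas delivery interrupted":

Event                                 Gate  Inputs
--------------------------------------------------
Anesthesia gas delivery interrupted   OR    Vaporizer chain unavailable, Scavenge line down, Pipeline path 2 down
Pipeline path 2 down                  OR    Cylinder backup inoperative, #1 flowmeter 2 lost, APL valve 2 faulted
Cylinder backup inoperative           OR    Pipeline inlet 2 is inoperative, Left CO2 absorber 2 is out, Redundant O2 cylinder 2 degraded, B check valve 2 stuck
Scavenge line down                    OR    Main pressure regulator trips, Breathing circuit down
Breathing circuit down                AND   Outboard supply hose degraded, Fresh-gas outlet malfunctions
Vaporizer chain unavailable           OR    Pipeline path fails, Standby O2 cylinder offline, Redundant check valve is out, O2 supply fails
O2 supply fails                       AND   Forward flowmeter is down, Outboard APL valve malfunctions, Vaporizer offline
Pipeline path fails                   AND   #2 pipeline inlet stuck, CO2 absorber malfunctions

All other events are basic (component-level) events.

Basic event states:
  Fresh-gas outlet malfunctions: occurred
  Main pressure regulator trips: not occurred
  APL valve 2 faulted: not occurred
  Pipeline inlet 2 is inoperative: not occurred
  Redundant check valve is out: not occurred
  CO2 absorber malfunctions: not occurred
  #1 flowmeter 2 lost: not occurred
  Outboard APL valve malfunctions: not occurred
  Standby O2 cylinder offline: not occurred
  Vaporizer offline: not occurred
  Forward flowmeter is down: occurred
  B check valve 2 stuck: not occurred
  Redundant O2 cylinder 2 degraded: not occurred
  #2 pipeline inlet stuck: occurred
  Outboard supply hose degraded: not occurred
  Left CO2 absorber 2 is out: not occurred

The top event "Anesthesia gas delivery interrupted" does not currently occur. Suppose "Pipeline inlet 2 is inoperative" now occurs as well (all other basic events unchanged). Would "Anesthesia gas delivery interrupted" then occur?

Yes

Counterfactual: set "Pipeline inlet 2 is inoperative" to occurred.
Pipeline path fails [AND]: #2 pipeline inlet stuck=occurs, CO2 absorber malfunctions=not → not all inputs occur → does not occur.
O2 supply fails [AND]: Forward flowmeter is down=occurs, Outboard APL valve malfunctions=not, Vaporizer offline=not → not all inputs occur → does not occur.
Vaporizer chain unavailable [OR]: Pipeline path fails=not, Standby O2 cylinder offline=not, Redundant check valve is out=not, O2 supply fails=not → no input occurs → does not occur.
Breathing circuit down [AND]: Outboard supply hose degraded=not, Fresh-gas outlet malfunctions=occurs → not all inputs occur → does not occur.
Scavenge line down [OR]: Main pressure regulator trips=not, Breathing circuit down=not → no input occurs → does not occur.
Cylinder backup inoperative [OR]: Pipeline inlet 2 is inoperative=occurs, Left CO2 absorber 2 is out=not, Redundant O2 cylinder 2 degraded=not, B check valve 2 stuck=not → at least one input occurs → occurs.
Pipeline path 2 down [OR]: Cylinder backup inoperative=occurs, #1 flowmeter 2 lost=not, APL valve 2 faulted=not → at least one input occurs → occurs.
Anesthesia gas delivery interrupted [OR]: Vaporizer chain unavailable=not, Scavenge line down=not, Pipeline path 2 down=occurs → at least one input occurs → occurs.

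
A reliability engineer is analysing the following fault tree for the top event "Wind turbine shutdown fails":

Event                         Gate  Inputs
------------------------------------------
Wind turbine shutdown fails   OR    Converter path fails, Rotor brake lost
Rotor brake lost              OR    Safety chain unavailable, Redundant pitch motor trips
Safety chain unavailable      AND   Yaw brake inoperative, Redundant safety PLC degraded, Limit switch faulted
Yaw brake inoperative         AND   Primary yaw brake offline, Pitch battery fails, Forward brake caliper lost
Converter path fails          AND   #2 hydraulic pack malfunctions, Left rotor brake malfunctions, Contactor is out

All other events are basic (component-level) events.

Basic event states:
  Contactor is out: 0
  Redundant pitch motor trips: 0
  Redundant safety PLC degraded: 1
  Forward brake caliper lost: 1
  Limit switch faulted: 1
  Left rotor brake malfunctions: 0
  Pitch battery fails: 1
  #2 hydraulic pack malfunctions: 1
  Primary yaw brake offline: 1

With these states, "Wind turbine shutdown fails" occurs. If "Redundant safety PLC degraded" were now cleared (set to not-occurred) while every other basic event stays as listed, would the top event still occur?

No

Counterfactual: set "Redundant safety PLC degraded" to not occurred.
Converter path fails [AND]: #2 hydraulic pack malfunctions=occurs, Left rotor brake malfunctions=not, Contactor is out=not → not all inputs occur → does not occur.
Yaw brake inoperative [AND]: Primary yaw brake offline=occurs, Pitch battery fails=occurs, Forward brake caliper lost=occurs → all inputs occur → occurs.
Safety chain unavailable [AND]: Yaw brake inoperative=occurs, Redundant safety PLC degraded=not, Limit switch faulted=occurs → not all inputs occur → does not occur.
Rotor brake lost [OR]: Safety chain unavailable=not, Redundant pitch motor trips=not → no input occurs → does not occur.
Wind turbine shutdown fails [OR]: Converter path fails=not, Rotor brake lost=not → no input occurs → does not occur.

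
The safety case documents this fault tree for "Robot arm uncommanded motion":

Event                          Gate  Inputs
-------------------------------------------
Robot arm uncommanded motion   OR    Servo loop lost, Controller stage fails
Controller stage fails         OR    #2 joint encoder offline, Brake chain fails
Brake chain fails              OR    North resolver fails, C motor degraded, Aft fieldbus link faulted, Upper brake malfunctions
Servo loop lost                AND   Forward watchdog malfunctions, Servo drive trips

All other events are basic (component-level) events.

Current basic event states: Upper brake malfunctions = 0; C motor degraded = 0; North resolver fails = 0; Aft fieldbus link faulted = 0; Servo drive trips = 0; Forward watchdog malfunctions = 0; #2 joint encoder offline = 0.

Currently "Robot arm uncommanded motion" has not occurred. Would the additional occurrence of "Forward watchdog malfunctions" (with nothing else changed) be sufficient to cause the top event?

Counterfactual: set "Forward watchdog malfunctions" to occurred.
Servo loop lost [AND]: Forward watchdog malfunctions=occurs, Servo drive trips=not → not all inputs occur → does not occur.
Brake chain fails [OR]: North resolver fails=not, C motor degraded=not, Aft fieldbus link faulted=not, Upper brake malfunctions=not → no input occurs → does not occur.
Controller stage fails [OR]: #2 joint encoder offline=not, Brake chain fails=not → no input occurs → does not occur.
Robot arm uncommanded motion [OR]: Servo loop lost=not, Controller stage fails=not → no input occurs → does not occur.

No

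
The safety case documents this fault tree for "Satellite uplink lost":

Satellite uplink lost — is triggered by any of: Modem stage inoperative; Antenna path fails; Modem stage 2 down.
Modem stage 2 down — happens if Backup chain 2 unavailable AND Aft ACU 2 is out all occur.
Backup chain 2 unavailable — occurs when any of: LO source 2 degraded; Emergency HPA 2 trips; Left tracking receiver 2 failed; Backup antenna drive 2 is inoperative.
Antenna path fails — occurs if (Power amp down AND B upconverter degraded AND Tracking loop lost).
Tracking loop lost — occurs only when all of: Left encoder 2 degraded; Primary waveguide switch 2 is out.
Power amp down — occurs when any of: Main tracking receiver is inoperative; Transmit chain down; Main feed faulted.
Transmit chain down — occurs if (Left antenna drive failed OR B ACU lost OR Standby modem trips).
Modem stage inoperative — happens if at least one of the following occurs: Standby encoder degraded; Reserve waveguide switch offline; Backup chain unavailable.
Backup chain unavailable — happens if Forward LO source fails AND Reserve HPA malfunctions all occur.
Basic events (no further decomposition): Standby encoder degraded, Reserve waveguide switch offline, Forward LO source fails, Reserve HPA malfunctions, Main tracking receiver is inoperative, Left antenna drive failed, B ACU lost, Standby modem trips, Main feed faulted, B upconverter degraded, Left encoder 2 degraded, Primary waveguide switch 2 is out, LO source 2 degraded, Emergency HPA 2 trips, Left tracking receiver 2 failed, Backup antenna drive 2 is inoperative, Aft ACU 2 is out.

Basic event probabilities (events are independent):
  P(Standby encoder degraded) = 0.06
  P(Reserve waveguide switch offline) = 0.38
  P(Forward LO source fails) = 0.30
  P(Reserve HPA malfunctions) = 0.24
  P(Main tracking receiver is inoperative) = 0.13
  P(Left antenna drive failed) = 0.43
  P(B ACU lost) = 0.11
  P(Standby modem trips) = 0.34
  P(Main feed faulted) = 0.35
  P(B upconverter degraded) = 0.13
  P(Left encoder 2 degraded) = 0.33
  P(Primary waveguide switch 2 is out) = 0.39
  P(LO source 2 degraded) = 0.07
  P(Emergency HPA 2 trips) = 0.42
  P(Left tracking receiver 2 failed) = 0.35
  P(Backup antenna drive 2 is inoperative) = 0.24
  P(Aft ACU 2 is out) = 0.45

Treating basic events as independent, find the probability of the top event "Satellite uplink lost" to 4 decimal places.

P(Backup chain unavailable) [AND] = 0.30 × 0.24 = 0.072000
P(Modem stage inoperative) [OR] = 1 − (1−0.06) × (1−0.38) × (1−0.072000) = 0.459162
P(Transmit chain down) [OR] = 1 − (1−0.43) × (1−0.11) × (1−0.34) = 0.665182
P(Power amp down) [OR] = 1 − (1−0.13) × (1−0.665182) × (1−0.35) = 0.810660
P(Tracking loop lost) [AND] = 0.33 × 0.39 = 0.128700
P(Antenna path fails) [AND] = 0.810660 × 0.13 × 0.128700 = 0.013563
P(Backup chain 2 unavailable) [OR] = 1 − (1−0.07) × (1−0.42) × (1−0.35) × (1−0.24) = 0.733536
P(Modem stage 2 down) [AND] = 0.733536 × 0.45 = 0.330091
P(Satellite uplink lost) [OR] = 1 − (1−0.459162) × (1−0.013563) × (1−0.330091) = 0.642602
Rounded to 4 decimal places: P(Satellite uplink lost) ≈ 0.6426.

0.6426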